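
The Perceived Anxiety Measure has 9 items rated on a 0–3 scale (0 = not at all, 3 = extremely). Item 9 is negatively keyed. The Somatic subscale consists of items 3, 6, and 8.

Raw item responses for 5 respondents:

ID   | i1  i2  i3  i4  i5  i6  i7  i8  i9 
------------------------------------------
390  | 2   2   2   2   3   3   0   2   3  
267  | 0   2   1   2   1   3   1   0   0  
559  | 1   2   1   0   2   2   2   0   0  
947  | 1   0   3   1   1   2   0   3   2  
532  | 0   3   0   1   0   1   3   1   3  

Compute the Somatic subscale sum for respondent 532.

2

Respondent 532 raw: 0, 3, 0, 1, 0, 1, 3, 1, 3.
Somatic items: 3, 6, 8.
Reverse-coded (reversed = (0+3) − raw = 3 − raw):
  item 3: 0
  item 6: 1
  item 8: 1
Sum = 0 + 1 + 1 = 2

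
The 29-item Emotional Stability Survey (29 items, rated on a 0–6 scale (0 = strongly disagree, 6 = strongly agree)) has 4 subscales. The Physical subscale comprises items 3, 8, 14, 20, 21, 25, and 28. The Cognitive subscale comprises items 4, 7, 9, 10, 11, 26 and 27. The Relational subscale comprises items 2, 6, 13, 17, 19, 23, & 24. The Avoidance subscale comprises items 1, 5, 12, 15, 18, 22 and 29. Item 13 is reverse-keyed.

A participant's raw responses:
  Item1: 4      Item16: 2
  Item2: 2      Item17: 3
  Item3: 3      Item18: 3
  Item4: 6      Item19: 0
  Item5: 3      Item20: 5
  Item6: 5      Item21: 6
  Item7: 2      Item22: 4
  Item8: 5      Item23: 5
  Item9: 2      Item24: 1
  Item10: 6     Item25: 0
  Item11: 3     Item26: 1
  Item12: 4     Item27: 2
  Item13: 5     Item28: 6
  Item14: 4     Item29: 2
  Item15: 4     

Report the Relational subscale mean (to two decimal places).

Relational items: 2, 6, 13, 17, 19, 23, 24.
Of these, item 13 is reverse-keyed; reversed = (0+6) − raw = 6 − raw.
  item 2: 2
  item 6: 5
  item 13: 6 − 5 = 1
  item 17: 3
  item 19: 0
  item 23: 5
  item 24: 1
Sum = 2 + 5 + 1 + 3 + 0 + 5 + 1 = 17
Mean = 17 / 7 = 2.43

2.43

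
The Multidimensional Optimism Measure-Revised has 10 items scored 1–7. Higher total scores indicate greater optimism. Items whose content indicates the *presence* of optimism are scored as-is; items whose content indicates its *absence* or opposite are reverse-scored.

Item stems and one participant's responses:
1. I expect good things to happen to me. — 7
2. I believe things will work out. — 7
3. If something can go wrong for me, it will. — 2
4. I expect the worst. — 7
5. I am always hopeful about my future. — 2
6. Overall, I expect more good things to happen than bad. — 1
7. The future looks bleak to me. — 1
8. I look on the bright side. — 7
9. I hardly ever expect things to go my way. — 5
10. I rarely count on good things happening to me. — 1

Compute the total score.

Items 3, 4, 7, 9, 10 describe the absence/opposite of optimism → reverse-score.
reverse-coded value = 8 − response.
  item 1: 7
  item 2: 7
  item 3: 8 − 2 = 6
  item 4: 8 − 7 = 1
  item 5: 2
  item 6: 1
  item 7: 8 − 1 = 7
  item 8: 7
  item 9: 8 − 5 = 3
  item 10: 8 − 1 = 7
Total = 7 + 7 + 6 + 1 + 2 + 1 + 7 + 7 + 3 + 7 = 48

48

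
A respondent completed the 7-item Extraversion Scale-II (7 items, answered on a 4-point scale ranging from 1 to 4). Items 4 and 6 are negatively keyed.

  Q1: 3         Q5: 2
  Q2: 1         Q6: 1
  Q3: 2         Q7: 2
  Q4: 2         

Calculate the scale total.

Apply reverse scoring (on a 1–4 scale, reversed = 5 − raw):
  item 4: 5 − 2 = 3
  item 6: 5 − 1 = 4
Scored items: 3, 1, 2, 3, 2, 4, 2
Total = 3 + 1 + 2 + 3 + 2 + 4 + 2 = 17

17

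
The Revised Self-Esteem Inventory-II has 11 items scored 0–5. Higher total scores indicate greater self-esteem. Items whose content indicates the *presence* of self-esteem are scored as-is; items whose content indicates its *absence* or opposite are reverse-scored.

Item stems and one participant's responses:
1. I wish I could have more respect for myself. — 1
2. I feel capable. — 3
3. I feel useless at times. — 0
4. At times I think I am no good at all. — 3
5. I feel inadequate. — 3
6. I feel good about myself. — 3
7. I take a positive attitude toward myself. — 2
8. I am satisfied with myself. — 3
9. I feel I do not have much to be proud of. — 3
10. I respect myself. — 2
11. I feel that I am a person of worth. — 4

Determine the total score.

32

Items 1, 3, 4, 5, 9 describe the absence/opposite of self-esteem → reverse-score.
reversed = (0+5) − raw = 5 − raw.
  item 1: 5 − 1 = 4
  item 2: 3
  item 3: 5 − 0 = 5
  item 4: 5 − 3 = 2
  item 5: 5 − 3 = 2
  item 6: 3
  item 7: 2
  item 8: 3
  item 9: 5 − 3 = 2
  item 10: 2
  item 11: 4
Total = 4 + 3 + 5 + 2 + 2 + 3 + 2 + 3 + 2 + 2 + 4 = 32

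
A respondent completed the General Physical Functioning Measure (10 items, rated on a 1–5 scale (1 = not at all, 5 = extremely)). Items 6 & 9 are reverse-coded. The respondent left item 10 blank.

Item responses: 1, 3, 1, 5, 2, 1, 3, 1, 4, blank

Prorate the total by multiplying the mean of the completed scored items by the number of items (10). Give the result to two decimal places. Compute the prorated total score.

25.56

Reverse-coded (on a 1–5 scale, reversed = 6 − raw):
  item 6: 6 − 1 = 5
  item 9: 6 − 4 = 2
Completed scored items (9 of 10): 1, 3, 1, 5, 2, 5, 3, 1, 2; sum = 23.
Person mean = 23 / 9 ≈ 2.5556
Prorated total = (23 / 9) × 10 = 25.56 (to 2 dp)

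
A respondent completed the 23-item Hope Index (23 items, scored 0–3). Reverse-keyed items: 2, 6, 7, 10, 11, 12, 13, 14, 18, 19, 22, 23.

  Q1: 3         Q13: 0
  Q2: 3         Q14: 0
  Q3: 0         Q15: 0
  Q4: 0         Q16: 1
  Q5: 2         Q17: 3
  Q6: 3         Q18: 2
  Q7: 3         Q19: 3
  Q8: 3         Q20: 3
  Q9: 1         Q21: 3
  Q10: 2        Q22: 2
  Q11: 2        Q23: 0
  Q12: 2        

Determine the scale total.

33

Apply reverse scoring (on a 0–3 scale, reversed = 3 − raw):
  item 2: 3 − 3 = 0
  item 6: 3 − 3 = 0
  item 7: 3 − 3 = 0
  item 10: 3 − 2 = 1
  item 11: 3 − 2 = 1
  item 12: 3 − 2 = 1
  item 13: 3 − 0 = 3
  item 14: 3 − 0 = 3
  item 18: 3 − 2 = 1
  item 19: 3 − 3 = 0
  item 22: 3 − 2 = 1
  item 23: 3 − 0 = 3
After reverse-coding: 3, 0, 0, 0, 2, 0, 0, 3, 1, 1, 1, 1, 3, 3, 0, 1, 3, 1, 0, 3, 3, 1, 3
Total = 3 + 0 + 0 + 0 + 2 + 0 + 0 + 3 + 1 + 1 + 1 + 1 + 3 + 3 + 0 + 1 + 3 + 1 + 0 + 3 + 3 + 1 + 3 = 33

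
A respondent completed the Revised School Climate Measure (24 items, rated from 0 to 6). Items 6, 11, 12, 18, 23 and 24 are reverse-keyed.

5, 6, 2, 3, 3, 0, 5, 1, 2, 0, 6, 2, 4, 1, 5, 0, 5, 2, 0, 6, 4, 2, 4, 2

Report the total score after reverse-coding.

Reverse-keyed items use 6 − raw:
  item 6: 6 − 0 = 6
  item 11: 6 − 6 = 0
  item 12: 6 − 2 = 4
  item 18: 6 − 2 = 4
  item 23: 6 − 4 = 2
  item 24: 6 − 2 = 4
Scored responses: 5, 6, 2, 3, 3, 6, 5, 1, 2, 0, 0, 4, 4, 1, 5, 0, 5, 4, 0, 6, 4, 2, 2, 4
Total = 5 + 6 + 2 + 3 + 3 + 6 + 5 + 1 + 2 + 0 + 0 + 4 + 4 + 1 + 5 + 0 + 5 + 4 + 0 + 6 + 4 + 2 + 2 + 4 = 74

74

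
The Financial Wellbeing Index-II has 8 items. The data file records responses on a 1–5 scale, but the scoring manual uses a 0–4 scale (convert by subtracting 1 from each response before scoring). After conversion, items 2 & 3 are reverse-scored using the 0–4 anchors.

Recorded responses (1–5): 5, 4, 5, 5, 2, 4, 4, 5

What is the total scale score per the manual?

20

Convert to 0–4: 4, 3, 4, 4, 1, 3, 3, 4
Reverse-coded (on a 0–4 scale, reversed = 4 − raw):
  item 2: 4 − 3 = 1
  item 3: 4 − 4 = 0
Scored: 4, 1, 0, 4, 1, 3, 3, 4
Total = 20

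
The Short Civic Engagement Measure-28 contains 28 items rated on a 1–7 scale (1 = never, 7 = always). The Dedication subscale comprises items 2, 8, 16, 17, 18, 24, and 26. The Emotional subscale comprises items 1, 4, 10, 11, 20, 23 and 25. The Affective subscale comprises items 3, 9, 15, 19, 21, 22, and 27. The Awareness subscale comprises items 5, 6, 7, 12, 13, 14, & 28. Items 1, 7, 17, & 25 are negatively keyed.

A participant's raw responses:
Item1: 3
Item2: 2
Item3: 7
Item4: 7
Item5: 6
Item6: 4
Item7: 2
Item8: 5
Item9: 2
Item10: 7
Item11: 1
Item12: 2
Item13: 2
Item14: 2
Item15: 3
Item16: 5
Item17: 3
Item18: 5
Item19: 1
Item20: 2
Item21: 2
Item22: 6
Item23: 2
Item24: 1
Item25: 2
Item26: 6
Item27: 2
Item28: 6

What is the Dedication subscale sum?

29

Dedication items: 2, 8, 16, 17, 18, 24, 26.
Of these, item 17 is negatively keyed; reverse-coded value = 8 − response.
  item 2: 2
  item 8: 5
  item 16: 5
  item 17: 8 − 3 = 5
  item 18: 5
  item 24: 1
  item 26: 6
Sum = 2 + 5 + 5 + 5 + 5 + 1 + 6 = 29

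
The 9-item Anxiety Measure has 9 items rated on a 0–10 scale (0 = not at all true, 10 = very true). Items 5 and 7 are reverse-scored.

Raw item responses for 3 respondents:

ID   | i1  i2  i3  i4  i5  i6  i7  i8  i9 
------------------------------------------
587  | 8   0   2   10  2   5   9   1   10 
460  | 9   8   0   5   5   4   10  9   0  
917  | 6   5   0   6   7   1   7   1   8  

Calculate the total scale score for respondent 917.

33

Respondent 917 raw: 6, 5, 0, 6, 7, 1, 7, 1, 8.
Reverse-coded (reversed = (0+10) − raw = 10 − raw):
  item 1: 6
  item 2: 5
  item 3: 0
  item 4: 6
  item 5: 10 − 7 = 3
  item 6: 1
  item 7: 10 − 7 = 3
  item 8: 1
  item 9: 8
Sum = 6 + 5 + 0 + 6 + 3 + 1 + 3 + 1 + 8 = 33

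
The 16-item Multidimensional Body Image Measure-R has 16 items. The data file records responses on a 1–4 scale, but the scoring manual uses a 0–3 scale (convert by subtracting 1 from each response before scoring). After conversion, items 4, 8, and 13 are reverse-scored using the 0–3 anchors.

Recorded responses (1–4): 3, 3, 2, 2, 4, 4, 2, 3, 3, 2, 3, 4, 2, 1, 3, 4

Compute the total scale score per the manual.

Convert to 0–3: 2, 2, 1, 1, 3, 3, 1, 2, 2, 1, 2, 3, 1, 0, 2, 3
Reverse-coded (reverse-coded value = 3 − response):
  item 4: 3 − 1 = 2
  item 8: 3 − 2 = 1
  item 13: 3 − 1 = 2
Scored: 2, 2, 1, 2, 3, 3, 1, 1, 2, 1, 2, 3, 2, 0, 2, 3
Total = 30

30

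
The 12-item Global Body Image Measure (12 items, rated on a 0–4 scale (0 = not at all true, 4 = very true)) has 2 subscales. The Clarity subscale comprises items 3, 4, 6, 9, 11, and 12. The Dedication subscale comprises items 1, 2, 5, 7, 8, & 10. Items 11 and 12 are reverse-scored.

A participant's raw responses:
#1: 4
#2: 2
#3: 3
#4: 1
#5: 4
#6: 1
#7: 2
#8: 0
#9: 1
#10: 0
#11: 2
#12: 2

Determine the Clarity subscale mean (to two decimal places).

Clarity items: 3, 4, 6, 9, 11, 12.
Of these, items 11 and 12 are reverse-scored; on a 0–4 scale, reversed = 4 − raw.
  item 3: 3
  item 4: 1
  item 6: 1
  item 9: 1
  item 11: 4 − 2 = 2
  item 12: 4 − 2 = 2
Sum = 3 + 1 + 1 + 1 + 2 + 2 = 10
Mean = 10 / 6 = 1.67

1.67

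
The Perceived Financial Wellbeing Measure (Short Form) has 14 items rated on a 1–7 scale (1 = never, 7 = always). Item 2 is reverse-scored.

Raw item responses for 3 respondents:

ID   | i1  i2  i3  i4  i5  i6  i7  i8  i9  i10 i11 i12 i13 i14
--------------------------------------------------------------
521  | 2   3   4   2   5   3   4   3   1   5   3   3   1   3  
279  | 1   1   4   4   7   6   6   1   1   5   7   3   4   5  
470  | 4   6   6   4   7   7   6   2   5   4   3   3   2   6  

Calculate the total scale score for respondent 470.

Respondent 470 raw: 4, 6, 6, 4, 7, 7, 6, 2, 5, 4, 3, 3, 2, 6.
Reverse-coded (reverse-coded value = 8 − response):
  item 1: 4
  item 2: 8 − 6 = 2
  item 3: 6
  item 4: 4
  item 5: 7
  item 6: 7
  item 7: 6
  item 8: 2
  item 9: 5
  item 10: 4
  item 11: 3
  item 12: 3
  item 13: 2
  item 14: 6
Sum = 4 + 2 + 6 + 4 + 7 + 7 + 6 + 2 + 5 + 4 + 3 + 3 + 2 + 6 = 61

61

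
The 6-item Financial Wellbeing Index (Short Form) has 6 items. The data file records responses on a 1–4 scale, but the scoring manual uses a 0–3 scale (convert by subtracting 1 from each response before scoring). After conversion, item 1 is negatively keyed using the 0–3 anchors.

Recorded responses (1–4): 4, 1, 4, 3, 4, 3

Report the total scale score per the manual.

Convert to 0–3: 3, 0, 3, 2, 3, 2
Reverse-coded (reverse-coded value = 3 − response):
  item 1: 3 − 3 = 0
Scored: 0, 0, 3, 2, 3, 2
Total = 10

10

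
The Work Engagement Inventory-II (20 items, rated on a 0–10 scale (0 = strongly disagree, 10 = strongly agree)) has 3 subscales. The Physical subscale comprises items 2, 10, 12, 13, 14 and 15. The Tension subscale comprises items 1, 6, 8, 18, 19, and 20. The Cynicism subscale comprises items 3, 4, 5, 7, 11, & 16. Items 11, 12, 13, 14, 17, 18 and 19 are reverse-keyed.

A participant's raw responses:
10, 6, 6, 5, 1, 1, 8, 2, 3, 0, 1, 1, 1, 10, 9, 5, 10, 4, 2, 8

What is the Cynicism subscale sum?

Cynicism items: 3, 4, 5, 7, 11, 16.
Of these, item 11 is reverse-keyed; on a 0–10 scale, reversed = 10 − raw.
  item 3: 6
  item 4: 5
  item 5: 1
  item 7: 8
  item 11: 10 − 1 = 9
  item 16: 5
Sum = 6 + 5 + 1 + 8 + 9 + 5 = 34

34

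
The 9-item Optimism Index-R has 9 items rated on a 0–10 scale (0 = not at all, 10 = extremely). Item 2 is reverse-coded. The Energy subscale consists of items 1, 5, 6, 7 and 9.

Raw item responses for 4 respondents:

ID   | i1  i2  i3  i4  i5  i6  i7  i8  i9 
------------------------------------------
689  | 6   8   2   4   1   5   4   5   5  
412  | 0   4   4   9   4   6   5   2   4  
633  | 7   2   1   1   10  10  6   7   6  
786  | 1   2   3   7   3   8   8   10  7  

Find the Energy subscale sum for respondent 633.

Respondent 633 raw: 7, 2, 1, 1, 10, 10, 6, 7, 6.
Energy items: 1, 5, 6, 7, 9.
Reverse-coded (on a 0–10 scale, reversed = 10 − raw):
  item 1: 7
  item 5: 10
  item 6: 10
  item 7: 6
  item 9: 6
Sum = 7 + 10 + 10 + 6 + 6 = 39

39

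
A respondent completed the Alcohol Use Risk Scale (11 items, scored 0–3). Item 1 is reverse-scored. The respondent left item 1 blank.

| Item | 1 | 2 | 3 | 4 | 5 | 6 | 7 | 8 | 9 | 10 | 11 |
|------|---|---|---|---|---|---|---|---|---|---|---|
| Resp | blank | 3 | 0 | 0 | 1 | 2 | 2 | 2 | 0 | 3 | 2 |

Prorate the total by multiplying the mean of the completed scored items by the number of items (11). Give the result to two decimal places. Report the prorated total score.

Reverse-coded (reversed = (0+3) − raw = 3 − raw):
Completed scored items (10 of 11): 3, 0, 0, 1, 2, 2, 2, 0, 3, 2; sum = 15.
Person mean = 15 / 10 ≈ 1.5000
Prorated total = (15 / 10) × 11 = 16.50 (to 2 dp)

16.50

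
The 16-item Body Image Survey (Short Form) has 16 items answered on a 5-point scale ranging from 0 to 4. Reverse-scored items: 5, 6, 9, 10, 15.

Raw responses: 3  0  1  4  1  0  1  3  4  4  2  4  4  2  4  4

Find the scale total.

Apply reverse scoring (reverse-coded value = 4 − response):
  item 5: 4 − 1 = 3
  item 6: 4 − 0 = 4
  item 9: 4 − 4 = 0
  item 10: 4 − 4 = 0
  item 15: 4 − 4 = 0
Scored items: 3, 0, 1, 4, 3, 4, 1, 3, 0, 0, 2, 4, 4, 2, 0, 4
Total = 3 + 0 + 1 + 4 + 3 + 4 + 1 + 3 + 0 + 0 + 2 + 4 + 4 + 2 + 0 + 4 = 35

35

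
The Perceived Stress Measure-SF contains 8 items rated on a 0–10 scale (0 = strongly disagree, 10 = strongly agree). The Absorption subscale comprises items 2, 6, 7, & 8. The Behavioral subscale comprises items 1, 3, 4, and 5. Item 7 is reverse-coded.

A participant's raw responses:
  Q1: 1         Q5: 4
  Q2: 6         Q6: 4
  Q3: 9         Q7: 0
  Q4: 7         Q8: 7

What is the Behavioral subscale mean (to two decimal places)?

5.25

Behavioral items: 1, 3, 4, 5.
  item 1: 1
  item 3: 9
  item 4: 7
  item 5: 4
Sum = 1 + 9 + 7 + 4 = 21
Mean = 21 / 4 = 5.25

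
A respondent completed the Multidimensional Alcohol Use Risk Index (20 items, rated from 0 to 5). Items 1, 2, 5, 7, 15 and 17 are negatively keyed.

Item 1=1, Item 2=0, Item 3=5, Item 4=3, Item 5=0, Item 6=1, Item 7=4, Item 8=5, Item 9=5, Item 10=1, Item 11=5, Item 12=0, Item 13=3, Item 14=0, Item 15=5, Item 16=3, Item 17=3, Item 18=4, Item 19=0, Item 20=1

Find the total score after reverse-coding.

53

Raw sum = 49. Negatively keyed items: 1, 2, 5, 7, 15, 17; their raw sum = 13.
Each reversal replaces raw with 5 − raw, changing the total by 5 − 2·raw per item.
Total = 49 + 6·5 − 2·13 = 49 + 30 − 26 = 53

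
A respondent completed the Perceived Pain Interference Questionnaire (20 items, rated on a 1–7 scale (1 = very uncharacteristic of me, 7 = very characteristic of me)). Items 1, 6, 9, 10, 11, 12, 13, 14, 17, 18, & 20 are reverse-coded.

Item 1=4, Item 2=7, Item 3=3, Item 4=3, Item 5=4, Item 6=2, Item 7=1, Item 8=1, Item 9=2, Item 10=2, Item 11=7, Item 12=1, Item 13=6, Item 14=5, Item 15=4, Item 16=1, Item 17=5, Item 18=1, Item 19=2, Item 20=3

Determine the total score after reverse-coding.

76

Reversing items 1, 6, 9, 10, 11, 12, 13, 14, 17, 18, and 20 with 8 − raw:
Total = (8−4) + 7 + 3 + 3 + 4 + (8−2) + 1 + 1 + (8−2) + (8−2) + (8−7) + (8−1) + (8−6) + (8−5) + 4 + 1 + (8−5) + (8−1) + 2 + (8−3)
      = 4 + 7 + 3 + 3 + 4 + 6 + 1 + 1 + 6 + 6 + 1 + 7 + 2 + 3 + 4 + 1 + 3 + 7 + 2 + 5 = 76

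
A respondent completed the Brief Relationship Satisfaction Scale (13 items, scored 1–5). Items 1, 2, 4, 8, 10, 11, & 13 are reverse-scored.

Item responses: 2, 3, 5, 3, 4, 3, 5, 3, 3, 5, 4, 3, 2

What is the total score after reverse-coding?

43

Reversing items 1, 2, 4, 8, 10, 11, & 13 with 6 − raw:
Total = (6−2) + (6−3) + 5 + (6−3) + 4 + 3 + 5 + (6−3) + 3 + (6−5) + (6−4) + 3 + (6−2)
      = 4 + 3 + 5 + 3 + 4 + 3 + 5 + 3 + 3 + 1 + 2 + 3 + 4 = 43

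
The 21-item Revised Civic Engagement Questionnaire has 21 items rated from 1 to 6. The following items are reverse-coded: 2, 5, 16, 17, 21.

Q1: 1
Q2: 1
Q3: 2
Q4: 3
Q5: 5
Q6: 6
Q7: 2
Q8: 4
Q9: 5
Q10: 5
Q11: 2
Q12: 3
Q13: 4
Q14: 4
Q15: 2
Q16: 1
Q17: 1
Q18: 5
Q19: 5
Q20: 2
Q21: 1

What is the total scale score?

81

Reverse-coded items (reverse-coded value = 7 − response):
  item 2: 7 − 1 = 6
  item 5: 7 − 5 = 2
  item 16: 7 − 1 = 6
  item 17: 7 − 1 = 6
  item 21: 7 − 1 = 6
Scored responses: 1, 6, 2, 3, 2, 6, 2, 4, 5, 5, 2, 3, 4, 4, 2, 6, 6, 5, 5, 2, 6
Total = 1 + 6 + 2 + 3 + 2 + 6 + 2 + 4 + 5 + 5 + 2 + 3 + 4 + 4 + 2 + 6 + 6 + 5 + 5 + 2 + 6 = 81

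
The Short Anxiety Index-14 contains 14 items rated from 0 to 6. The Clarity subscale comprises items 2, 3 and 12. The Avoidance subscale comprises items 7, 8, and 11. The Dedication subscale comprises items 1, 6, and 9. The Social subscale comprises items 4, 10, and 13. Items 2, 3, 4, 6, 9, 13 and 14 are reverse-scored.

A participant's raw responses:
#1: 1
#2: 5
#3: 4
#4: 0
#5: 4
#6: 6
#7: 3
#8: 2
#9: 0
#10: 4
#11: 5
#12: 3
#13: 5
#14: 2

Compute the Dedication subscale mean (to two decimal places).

2.33

Dedication items: 1, 6, 9.
Of these, items 6 and 9 are reverse-scored; reversed = (0+6) − raw = 6 − raw.
  item 1: 1
  item 6: 6 − 6 = 0
  item 9: 6 − 0 = 6
Sum = 1 + 0 + 6 = 7
Mean = 7 / 3 = 2.33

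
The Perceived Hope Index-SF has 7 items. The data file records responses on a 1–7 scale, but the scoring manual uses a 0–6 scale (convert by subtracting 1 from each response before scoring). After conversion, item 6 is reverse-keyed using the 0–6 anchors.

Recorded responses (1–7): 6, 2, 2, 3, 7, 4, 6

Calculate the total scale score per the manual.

Convert to 0–6: 5, 1, 1, 2, 6, 3, 5
Reverse-coded (reversed = (0+6) − raw = 6 − raw):
  item 6: 6 − 3 = 3
Scored: 5, 1, 1, 2, 6, 3, 5
Total = 23

23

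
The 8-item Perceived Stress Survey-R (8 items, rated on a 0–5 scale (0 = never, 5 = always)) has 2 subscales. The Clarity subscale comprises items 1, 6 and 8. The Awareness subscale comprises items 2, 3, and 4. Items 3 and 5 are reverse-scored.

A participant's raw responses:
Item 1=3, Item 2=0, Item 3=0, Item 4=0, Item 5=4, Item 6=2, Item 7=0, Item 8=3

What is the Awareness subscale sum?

5

Awareness items: 2, 3, 4.
Of these, item 3 is reverse-scored; on a 0–5 scale, reversed = 5 − raw.
  item 2: 0
  item 3: 5 − 0 = 5
  item 4: 0
Sum = 0 + 5 + 0 = 5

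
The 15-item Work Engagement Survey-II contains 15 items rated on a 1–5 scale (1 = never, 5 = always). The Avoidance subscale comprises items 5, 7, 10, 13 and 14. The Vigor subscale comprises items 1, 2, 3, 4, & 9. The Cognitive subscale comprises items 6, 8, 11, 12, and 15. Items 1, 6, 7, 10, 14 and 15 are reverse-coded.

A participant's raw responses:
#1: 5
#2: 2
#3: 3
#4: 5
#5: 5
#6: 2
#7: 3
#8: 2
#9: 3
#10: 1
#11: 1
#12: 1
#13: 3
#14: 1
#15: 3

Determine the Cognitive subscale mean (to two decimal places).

Cognitive items: 6, 8, 11, 12, 15.
Of these, items 6 and 15 are reverse-coded; reversed = (1+5) − raw = 6 − raw.
  item 6: 6 − 2 = 4
  item 8: 2
  item 11: 1
  item 12: 1
  item 15: 6 − 3 = 3
Sum = 4 + 2 + 1 + 1 + 3 = 11
Mean = 11 / 5 = 2.20

2.20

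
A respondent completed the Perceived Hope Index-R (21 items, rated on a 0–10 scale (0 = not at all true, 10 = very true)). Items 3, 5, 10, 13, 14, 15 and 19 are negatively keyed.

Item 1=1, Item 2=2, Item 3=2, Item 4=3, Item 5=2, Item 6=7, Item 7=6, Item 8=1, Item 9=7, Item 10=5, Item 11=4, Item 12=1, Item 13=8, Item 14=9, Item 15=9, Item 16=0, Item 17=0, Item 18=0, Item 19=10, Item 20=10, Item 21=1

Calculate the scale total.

Reversing items 3, 5, 10, 13, 14, 15, & 19 with 10 − raw:
Total = 1 + 2 + (10−2) + 3 + (10−2) + 7 + 6 + 1 + 7 + (10−5) + 4 + 1 + (10−8) + (10−9) + (10−9) + 0 + 0 + 0 + (10−10) + 10 + 1
      = 1 + 2 + 8 + 3 + 8 + 7 + 6 + 1 + 7 + 5 + 4 + 1 + 2 + 1 + 1 + 0 + 0 + 0 + 0 + 10 + 1 = 68

68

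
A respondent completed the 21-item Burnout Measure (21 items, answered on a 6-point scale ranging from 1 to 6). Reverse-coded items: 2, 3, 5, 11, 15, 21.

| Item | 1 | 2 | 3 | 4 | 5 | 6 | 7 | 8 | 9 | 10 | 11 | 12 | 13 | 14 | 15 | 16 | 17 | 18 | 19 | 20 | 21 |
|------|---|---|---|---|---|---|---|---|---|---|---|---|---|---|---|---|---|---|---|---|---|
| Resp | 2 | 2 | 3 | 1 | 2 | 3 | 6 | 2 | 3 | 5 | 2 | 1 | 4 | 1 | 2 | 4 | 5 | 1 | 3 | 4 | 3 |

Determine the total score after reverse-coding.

Raw sum = 59. Reverse-coded items: 2, 3, 5, 11, 15, 21; their raw sum = 14.
Each reversal replaces raw with 7 − raw, changing the total by 7 − 2·raw per item.
Total = 59 + 6·7 − 2·14 = 59 + 42 − 28 = 73

73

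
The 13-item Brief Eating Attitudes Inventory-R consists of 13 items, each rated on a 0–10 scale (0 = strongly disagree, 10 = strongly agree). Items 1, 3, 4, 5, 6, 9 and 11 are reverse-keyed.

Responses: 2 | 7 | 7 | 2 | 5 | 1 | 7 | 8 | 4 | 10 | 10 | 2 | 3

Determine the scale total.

76

Raw sum = 68. Reverse-keyed items: 1, 3, 4, 5, 6, 9, 11; their raw sum = 31.
Each reversal replaces raw with 10 − raw, changing the total by 10 − 2·raw per item.
Total = 68 + 7·10 − 2·31 = 68 + 70 − 62 = 76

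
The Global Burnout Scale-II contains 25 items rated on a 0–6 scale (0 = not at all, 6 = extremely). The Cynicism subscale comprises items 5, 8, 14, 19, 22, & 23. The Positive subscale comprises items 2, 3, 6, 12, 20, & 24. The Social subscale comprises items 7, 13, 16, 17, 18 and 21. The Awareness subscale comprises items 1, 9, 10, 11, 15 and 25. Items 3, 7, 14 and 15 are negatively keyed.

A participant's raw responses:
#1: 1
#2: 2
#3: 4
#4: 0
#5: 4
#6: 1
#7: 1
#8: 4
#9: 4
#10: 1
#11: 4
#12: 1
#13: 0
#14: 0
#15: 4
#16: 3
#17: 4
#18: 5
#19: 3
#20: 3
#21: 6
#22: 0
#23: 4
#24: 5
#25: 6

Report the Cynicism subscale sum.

21

Cynicism items: 5, 8, 14, 19, 22, 23.
Of these, item 14 is negatively keyed; reversed = (0+6) − raw = 6 − raw.
  item 5: 4
  item 8: 4
  item 14: 6 − 0 = 6
  item 19: 3
  item 22: 0
  item 23: 4
Sum = 4 + 4 + 6 + 3 + 0 + 4 = 21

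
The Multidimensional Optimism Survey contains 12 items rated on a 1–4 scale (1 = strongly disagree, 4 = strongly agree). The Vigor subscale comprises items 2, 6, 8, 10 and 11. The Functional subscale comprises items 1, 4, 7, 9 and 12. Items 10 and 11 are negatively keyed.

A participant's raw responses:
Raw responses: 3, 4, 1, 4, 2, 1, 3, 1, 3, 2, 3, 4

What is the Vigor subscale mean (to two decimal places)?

2.20

Vigor items: 2, 6, 8, 10, 11.
Of these, items 10 and 11 are negatively keyed; reverse-coded value = 5 − response.
  item 2: 4
  item 6: 1
  item 8: 1
  item 10: 5 − 2 = 3
  item 11: 5 − 3 = 2
Sum = 4 + 1 + 1 + 3 + 2 = 11
Mean = 11 / 5 = 2.20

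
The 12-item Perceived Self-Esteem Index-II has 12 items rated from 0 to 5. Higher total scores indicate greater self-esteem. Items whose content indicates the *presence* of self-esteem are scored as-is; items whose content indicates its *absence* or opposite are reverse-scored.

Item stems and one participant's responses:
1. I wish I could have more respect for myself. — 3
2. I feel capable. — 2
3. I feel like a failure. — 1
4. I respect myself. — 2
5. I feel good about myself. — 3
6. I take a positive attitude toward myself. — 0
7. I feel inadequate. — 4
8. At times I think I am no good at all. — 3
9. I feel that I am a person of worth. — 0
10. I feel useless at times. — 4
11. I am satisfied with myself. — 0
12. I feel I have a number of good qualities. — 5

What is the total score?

Items 1, 3, 7, 8, 10 describe the absence/opposite of self-esteem → reverse-score.
on a 0–5 scale, reversed = 5 − raw.
  item 1: 5 − 3 = 2
  item 2: 2
  item 3: 5 − 1 = 4
  item 4: 2
  item 5: 3
  item 6: 0
  item 7: 5 − 4 = 1
  item 8: 5 − 3 = 2
  item 9: 0
  item 10: 5 − 4 = 1
  item 11: 0
  item 12: 5
Total = 2 + 2 + 4 + 2 + 3 + 0 + 1 + 2 + 0 + 1 + 0 + 5 = 22

22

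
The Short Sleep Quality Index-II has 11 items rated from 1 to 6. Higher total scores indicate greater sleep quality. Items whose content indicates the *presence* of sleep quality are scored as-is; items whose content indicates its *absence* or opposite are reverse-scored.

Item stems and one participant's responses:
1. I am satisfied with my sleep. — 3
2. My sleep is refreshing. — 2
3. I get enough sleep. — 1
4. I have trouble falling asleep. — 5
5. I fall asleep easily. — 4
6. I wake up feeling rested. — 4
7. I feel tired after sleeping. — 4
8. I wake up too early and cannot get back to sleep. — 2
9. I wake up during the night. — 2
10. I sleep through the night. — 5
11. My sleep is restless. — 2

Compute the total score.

39

Items 4, 7, 8, 9, 11 describe the absence/opposite of sleep quality → reverse-score.
reversed = (1+6) − raw = 7 − raw.
  item 1: 3
  item 2: 2
  item 3: 1
  item 4: 7 − 5 = 2
  item 5: 4
  item 6: 4
  item 7: 7 − 4 = 3
  item 8: 7 − 2 = 5
  item 9: 7 − 2 = 5
  item 10: 5
  item 11: 7 − 2 = 5
Total = 3 + 2 + 1 + 2 + 4 + 4 + 3 + 5 + 5 + 5 + 5 = 39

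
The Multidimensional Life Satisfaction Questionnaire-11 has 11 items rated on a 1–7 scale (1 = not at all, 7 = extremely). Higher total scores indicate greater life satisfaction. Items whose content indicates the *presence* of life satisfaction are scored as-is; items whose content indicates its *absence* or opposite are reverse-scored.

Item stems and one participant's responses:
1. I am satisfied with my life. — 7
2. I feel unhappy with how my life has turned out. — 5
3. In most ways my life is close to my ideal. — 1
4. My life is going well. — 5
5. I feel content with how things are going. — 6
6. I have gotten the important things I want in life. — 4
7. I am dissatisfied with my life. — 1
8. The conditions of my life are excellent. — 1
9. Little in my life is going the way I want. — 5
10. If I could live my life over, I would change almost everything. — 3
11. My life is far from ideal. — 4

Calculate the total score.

46

Items 2, 7, 9, 10, 11 describe the absence/opposite of life satisfaction → reverse-score.
reverse-coded value = 8 − response.
  item 1: 7
  item 2: 8 − 5 = 3
  item 3: 1
  item 4: 5
  item 5: 6
  item 6: 4
  item 7: 8 − 1 = 7
  item 8: 1
  item 9: 8 − 5 = 3
  item 10: 8 − 3 = 5
  item 11: 8 − 4 = 4
Total = 7 + 3 + 1 + 5 + 6 + 4 + 7 + 1 + 3 + 5 + 4 = 46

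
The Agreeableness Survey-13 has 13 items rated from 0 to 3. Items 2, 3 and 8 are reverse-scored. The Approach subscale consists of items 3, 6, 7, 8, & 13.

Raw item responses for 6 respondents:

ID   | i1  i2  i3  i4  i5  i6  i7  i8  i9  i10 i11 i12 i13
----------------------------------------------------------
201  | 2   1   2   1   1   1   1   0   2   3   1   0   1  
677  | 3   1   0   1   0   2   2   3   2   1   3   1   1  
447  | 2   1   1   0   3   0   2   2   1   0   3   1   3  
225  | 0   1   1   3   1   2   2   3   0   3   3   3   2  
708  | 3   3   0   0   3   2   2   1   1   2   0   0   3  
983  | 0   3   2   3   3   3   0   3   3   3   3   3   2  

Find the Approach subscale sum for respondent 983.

Respondent 983 raw: 0, 3, 2, 3, 3, 3, 0, 3, 3, 3, 3, 3, 2.
Approach items: 3, 6, 7, 8, 13.
Reverse-coded (reverse-coded value = 3 − response):
  item 3: 3 − 2 = 1
  item 6: 3
  item 7: 0
  item 8: 3 − 3 = 0
  item 13: 2
Sum = 1 + 3 + 0 + 0 + 2 = 6

6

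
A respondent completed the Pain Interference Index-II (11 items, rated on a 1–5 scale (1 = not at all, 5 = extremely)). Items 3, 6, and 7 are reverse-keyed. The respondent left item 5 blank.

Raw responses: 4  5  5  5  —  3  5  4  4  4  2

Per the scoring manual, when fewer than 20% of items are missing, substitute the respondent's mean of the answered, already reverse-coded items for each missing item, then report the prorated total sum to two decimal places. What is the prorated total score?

Reverse-coded (reverse-coded value = 6 − response):
  item 3: 6 − 5 = 1
  item 6: 6 − 3 = 3
  item 7: 6 − 5 = 1
Completed scored items (10 of 11): 4, 5, 1, 5, 3, 1, 4, 4, 4, 2; sum = 33.
Person mean = 33 / 10 ≈ 3.3000
Prorated total = (33 / 10) × 11 = 36.30 (to 2 dp)

36.30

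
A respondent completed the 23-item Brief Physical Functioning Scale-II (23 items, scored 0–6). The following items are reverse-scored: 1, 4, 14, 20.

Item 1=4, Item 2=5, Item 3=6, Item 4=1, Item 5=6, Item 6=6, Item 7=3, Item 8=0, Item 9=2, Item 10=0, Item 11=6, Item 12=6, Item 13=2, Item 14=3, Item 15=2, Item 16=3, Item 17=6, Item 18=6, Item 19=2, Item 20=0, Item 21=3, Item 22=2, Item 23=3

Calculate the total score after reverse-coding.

Reversing items 1, 4, 14, and 20 with 6 − raw:
Total = (6−4) + 5 + 6 + (6−1) + 6 + 6 + 3 + 0 + 2 + 0 + 6 + 6 + 2 + (6−3) + 2 + 3 + 6 + 6 + 2 + (6−0) + 3 + 2 + 3
      = 2 + 5 + 6 + 5 + 6 + 6 + 3 + 0 + 2 + 0 + 6 + 6 + 2 + 3 + 2 + 3 + 6 + 6 + 2 + 6 + 3 + 2 + 3 = 85

85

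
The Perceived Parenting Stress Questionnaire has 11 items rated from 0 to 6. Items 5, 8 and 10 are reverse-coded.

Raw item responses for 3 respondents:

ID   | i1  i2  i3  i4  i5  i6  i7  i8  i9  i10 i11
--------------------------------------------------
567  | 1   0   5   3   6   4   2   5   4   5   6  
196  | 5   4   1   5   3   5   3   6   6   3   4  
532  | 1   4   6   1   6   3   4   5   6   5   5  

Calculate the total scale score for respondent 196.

39

Respondent 196 raw: 5, 4, 1, 5, 3, 5, 3, 6, 6, 3, 4.
Reverse-coded (reversed = (0+6) − raw = 6 − raw):
  item 1: 5
  item 2: 4
  item 3: 1
  item 4: 5
  item 5: 6 − 3 = 3
  item 6: 5
  item 7: 3
  item 8: 6 − 6 = 0
  item 9: 6
  item 10: 6 − 3 = 3
  item 11: 4
Sum = 5 + 4 + 1 + 5 + 3 + 5 + 3 + 0 + 6 + 3 + 4 = 39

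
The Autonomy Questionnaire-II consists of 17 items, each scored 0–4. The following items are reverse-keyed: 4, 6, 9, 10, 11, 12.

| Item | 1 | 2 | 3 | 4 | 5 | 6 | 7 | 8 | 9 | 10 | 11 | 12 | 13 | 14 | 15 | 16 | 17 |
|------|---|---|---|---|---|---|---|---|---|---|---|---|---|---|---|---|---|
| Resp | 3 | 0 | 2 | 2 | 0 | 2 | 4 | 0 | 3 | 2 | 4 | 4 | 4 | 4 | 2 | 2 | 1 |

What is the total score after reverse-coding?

Reversing items 4, 6, 9, 10, 11, and 12 with 4 − raw:
Total = 3 + 0 + 2 + (4−2) + 0 + (4−2) + 4 + 0 + (4−3) + (4−2) + (4−4) + (4−4) + 4 + 4 + 2 + 2 + 1
      = 3 + 0 + 2 + 2 + 0 + 2 + 4 + 0 + 1 + 2 + 0 + 0 + 4 + 4 + 2 + 2 + 1 = 29

29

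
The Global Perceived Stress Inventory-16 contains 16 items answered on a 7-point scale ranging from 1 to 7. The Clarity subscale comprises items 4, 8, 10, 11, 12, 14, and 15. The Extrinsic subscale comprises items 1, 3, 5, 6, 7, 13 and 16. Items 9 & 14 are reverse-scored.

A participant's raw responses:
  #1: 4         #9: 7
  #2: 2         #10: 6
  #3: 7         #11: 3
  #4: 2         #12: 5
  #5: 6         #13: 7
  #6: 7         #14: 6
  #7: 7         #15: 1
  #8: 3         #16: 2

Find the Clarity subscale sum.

Clarity items: 4, 8, 10, 11, 12, 14, 15.
Of these, item 14 is reverse-scored; on a 1–7 scale, reversed = 8 − raw.
  item 4: 2
  item 8: 3
  item 10: 6
  item 11: 3
  item 12: 5
  item 14: 8 − 6 = 2
  item 15: 1
Sum = 2 + 3 + 6 + 3 + 5 + 2 + 1 = 22

22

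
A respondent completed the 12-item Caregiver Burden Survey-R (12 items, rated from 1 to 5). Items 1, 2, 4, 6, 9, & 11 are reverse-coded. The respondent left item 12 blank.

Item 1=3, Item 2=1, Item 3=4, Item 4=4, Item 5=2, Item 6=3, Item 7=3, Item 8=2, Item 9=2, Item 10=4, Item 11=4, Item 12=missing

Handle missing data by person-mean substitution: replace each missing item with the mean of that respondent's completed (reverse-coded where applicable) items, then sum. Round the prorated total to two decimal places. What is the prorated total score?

37.09

Reverse-coded (reversed = (1+5) − raw = 6 − raw):
  item 1: 6 − 3 = 3
  item 2: 6 − 1 = 5
  item 4: 6 − 4 = 2
  item 6: 6 − 3 = 3
  item 9: 6 − 2 = 4
  item 11: 6 − 4 = 2
Completed scored items (11 of 12): 3, 5, 4, 2, 2, 3, 3, 2, 4, 4, 2; sum = 34.
Person mean = 34 / 11 ≈ 3.0909
Prorated total = (34 / 11) × 12 = 37.09 (to 2 dp)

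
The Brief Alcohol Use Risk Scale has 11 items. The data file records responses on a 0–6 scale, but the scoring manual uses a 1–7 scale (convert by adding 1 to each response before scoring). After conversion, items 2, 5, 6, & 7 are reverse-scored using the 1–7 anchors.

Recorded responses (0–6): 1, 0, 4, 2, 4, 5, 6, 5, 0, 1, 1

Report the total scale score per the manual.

Convert to 1–7: 2, 1, 5, 3, 5, 6, 7, 6, 1, 2, 2
Reverse-coded (reverse-coded value = 8 − response):
  item 2: 8 − 1 = 7
  item 5: 8 − 5 = 3
  item 6: 8 − 6 = 2
  item 7: 8 − 7 = 1
Scored: 2, 7, 5, 3, 3, 2, 1, 6, 1, 2, 2
Total = 34

34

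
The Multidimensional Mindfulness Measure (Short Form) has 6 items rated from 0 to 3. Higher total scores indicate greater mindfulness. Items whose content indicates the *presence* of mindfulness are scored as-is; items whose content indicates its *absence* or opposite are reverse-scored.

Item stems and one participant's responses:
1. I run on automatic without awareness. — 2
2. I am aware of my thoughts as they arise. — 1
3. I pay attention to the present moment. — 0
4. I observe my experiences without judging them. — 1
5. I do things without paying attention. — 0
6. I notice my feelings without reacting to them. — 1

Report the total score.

7

Items 1, 5 describe the absence/opposite of mindfulness → reverse-score.
reversed = (0+3) − raw = 3 − raw.
  item 1: 3 − 2 = 1
  item 2: 1
  item 3: 0
  item 4: 1
  item 5: 3 − 0 = 3
  item 6: 1
Total = 1 + 1 + 0 + 1 + 3 + 1 = 7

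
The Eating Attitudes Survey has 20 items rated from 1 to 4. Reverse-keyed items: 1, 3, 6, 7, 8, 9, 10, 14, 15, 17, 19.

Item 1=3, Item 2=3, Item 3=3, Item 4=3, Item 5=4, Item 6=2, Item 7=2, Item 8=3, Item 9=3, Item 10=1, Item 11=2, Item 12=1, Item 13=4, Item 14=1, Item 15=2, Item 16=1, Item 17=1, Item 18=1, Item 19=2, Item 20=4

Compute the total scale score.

55

Reverse-coded items (on a 1–4 scale, reversed = 5 − raw):
  item 1: 5 − 3 = 2
  item 3: 5 − 3 = 2
  item 6: 5 − 2 = 3
  item 7: 5 − 2 = 3
  item 8: 5 − 3 = 2
  item 9: 5 − 3 = 2
  item 10: 5 − 1 = 4
  item 14: 5 − 1 = 4
  item 15: 5 − 2 = 3
  item 17: 5 − 1 = 4
  item 19: 5 − 2 = 3
Scored responses: 2, 3, 2, 3, 4, 3, 3, 2, 2, 4, 2, 1, 4, 4, 3, 1, 4, 1, 3, 4
Total = 2 + 3 + 2 + 3 + 4 + 3 + 3 + 2 + 2 + 4 + 2 + 1 + 4 + 4 + 3 + 1 + 4 + 1 + 3 + 4 = 55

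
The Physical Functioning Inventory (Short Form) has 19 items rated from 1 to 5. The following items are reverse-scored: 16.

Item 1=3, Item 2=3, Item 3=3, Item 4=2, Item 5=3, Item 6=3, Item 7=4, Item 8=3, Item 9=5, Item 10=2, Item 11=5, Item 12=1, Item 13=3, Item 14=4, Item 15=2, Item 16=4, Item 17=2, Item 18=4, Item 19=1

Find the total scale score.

55

Raw sum = 57. Reverse-scored items: 16; their raw sum = 4.
Each reversal replaces raw with 6 − raw, changing the total by 6 − 2·raw per item.
Total = 57 + 1·6 − 2·4 = 57 + 6 − 8 = 55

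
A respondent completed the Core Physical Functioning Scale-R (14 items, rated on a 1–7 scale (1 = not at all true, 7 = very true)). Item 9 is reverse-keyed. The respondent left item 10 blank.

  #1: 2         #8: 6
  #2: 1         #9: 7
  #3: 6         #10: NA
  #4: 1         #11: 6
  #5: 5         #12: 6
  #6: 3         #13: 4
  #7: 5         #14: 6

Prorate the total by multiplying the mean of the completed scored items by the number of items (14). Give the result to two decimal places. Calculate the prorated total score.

Reverse-coded (reverse-coded value = 8 − response):
  item 9: 8 − 7 = 1
Completed scored items (13 of 14): 2, 1, 6, 1, 5, 3, 5, 6, 1, 6, 6, 4, 6; sum = 52.
Person mean = 52 / 13 ≈ 4.0000
Prorated total = (52 / 13) × 14 = 56.00 (to 2 dp)

56.00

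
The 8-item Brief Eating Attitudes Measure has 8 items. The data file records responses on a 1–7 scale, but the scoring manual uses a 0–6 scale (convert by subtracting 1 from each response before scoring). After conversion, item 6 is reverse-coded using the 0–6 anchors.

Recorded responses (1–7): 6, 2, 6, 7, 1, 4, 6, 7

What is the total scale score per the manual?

31

Convert to 0–6: 5, 1, 5, 6, 0, 3, 5, 6
Reverse-coded (reversed = (0+6) − raw = 6 − raw):
  item 6: 6 − 3 = 3
Scored: 5, 1, 5, 6, 0, 3, 5, 6
Total = 31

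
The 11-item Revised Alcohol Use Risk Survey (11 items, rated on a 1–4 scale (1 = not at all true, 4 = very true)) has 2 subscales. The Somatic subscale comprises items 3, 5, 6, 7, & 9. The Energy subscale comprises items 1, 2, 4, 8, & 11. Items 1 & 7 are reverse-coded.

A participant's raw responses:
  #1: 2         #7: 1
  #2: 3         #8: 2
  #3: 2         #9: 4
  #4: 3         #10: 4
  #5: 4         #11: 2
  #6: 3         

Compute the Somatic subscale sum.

17

Somatic items: 3, 5, 6, 7, 9.
Of these, item 7 is reverse-coded; reversed = (1+4) − raw = 5 − raw.
  item 3: 2
  item 5: 4
  item 6: 3
  item 7: 5 − 1 = 4
  item 9: 4
Sum = 2 + 4 + 3 + 4 + 4 = 17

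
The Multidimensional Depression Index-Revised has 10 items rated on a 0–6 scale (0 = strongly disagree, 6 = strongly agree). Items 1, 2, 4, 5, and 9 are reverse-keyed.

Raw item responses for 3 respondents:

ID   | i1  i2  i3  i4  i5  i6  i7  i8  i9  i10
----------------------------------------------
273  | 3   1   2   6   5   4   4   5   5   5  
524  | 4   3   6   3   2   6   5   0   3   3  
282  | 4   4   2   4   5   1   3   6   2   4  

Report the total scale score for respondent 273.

30

Respondent 273 raw: 3, 1, 2, 6, 5, 4, 4, 5, 5, 5.
Reverse-coded (reversed = (0+6) − raw = 6 − raw):
  item 1: 6 − 3 = 3
  item 2: 6 − 1 = 5
  item 3: 2
  item 4: 6 − 6 = 0
  item 5: 6 − 5 = 1
  item 6: 4
  item 7: 4
  item 8: 5
  item 9: 6 − 5 = 1
  item 10: 5
Sum = 3 + 5 + 2 + 0 + 1 + 4 + 4 + 5 + 1 + 5 = 30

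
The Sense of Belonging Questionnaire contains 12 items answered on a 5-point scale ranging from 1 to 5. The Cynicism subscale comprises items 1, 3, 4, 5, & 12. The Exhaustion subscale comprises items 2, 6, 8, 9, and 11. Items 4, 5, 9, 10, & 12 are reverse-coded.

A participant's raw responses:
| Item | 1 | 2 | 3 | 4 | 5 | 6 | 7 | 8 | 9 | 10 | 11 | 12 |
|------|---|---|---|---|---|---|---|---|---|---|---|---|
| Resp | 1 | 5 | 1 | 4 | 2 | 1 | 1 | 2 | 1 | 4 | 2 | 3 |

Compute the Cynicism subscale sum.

11

Cynicism items: 1, 3, 4, 5, 12.
Of these, items 4, 5, and 12 are reverse-coded; on a 1–5 scale, reversed = 6 − raw.
  item 1: 1
  item 3: 1
  item 4: 6 − 4 = 2
  item 5: 6 − 2 = 4
  item 12: 6 − 3 = 3
Sum = 1 + 1 + 2 + 4 + 3 = 11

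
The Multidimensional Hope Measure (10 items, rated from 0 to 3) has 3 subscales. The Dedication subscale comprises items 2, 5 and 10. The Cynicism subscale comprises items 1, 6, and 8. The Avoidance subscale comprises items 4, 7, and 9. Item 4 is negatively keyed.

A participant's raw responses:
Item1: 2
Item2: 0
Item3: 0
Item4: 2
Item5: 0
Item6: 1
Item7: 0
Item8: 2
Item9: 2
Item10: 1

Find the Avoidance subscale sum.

Avoidance items: 4, 7, 9.
Of these, item 4 is negatively keyed; reverse-coded value = 3 − response.
  item 4: 3 − 2 = 1
  item 7: 0
  item 9: 2
Sum = 1 + 0 + 2 = 3

3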